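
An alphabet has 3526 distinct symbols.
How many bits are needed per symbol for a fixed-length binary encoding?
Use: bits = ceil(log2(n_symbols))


log2(3526) = 11.7838
Bracket: 2^11 = 2048 < 3526 <= 2^12 = 4096
So ceil(log2(3526)) = 12

bits = ceil(log2(3526)) = ceil(11.7838) = 12 bits


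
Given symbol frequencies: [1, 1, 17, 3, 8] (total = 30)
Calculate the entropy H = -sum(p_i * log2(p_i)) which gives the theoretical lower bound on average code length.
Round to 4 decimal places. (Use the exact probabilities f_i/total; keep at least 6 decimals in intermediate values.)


Per-symbol terms -p_i * log2(p_i) with p_i = f_i/30:
  p = 1/30 = 0.033333: log2(p) = -4.906891, -p*log2(p) = 0.163563
  p = 1/30 = 0.033333: log2(p) = -4.906891, -p*log2(p) = 0.163563
  p = 17/30 = 0.566667: log2(p) = -0.819428, -p*log2(p) = 0.464342
  p = 3/30 = 0.100000: log2(p) = -3.321928, -p*log2(p) = 0.332193
  p = 8/30 = 0.266667: log2(p) = -1.906891, -p*log2(p) = 0.508504
H = 0.163563 + 0.163563 + 0.464342 + 0.332193 + 0.508504 = 1.632165

H = 1.6322 bits/symbol


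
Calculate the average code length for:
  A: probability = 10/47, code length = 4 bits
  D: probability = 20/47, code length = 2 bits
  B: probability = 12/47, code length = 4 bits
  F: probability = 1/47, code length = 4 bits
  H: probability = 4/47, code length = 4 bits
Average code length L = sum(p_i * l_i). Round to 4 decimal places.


Weighted contributions p_i * l_i:
  A: (10/47) * 4 = 40/47
  D: (20/47) * 2 = 40/47
  B: (12/47) * 4 = 48/47
  F: (1/47) * 4 = 4/47
  H: (4/47) * 4 = 16/47
Sum = (40 + 40 + 48 + 4 + 16)/47 = 148/47

L = 148/47 = 3.1489 bits/symbol


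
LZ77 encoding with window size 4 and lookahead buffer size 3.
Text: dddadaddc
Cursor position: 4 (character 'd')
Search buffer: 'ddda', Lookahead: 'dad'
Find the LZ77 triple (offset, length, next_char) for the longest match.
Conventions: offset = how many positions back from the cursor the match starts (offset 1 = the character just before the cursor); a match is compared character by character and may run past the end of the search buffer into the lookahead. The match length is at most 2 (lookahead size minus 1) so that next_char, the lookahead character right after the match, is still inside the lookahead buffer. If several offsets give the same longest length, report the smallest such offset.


Try each offset into the search buffer:
  offset=1 (pos 3, char 'a'): match length 0
  offset=2 (pos 2, char 'd'): match length 2
  offset=3 (pos 1, char 'd'): match length 1
  offset=4 (pos 0, char 'd'): match length 1
Longest match has length 2 at offset 2.
next_char = character at position 4 + 2 = 6 -> 'd'

Best match: offset=2, length=2 (matching 'da' starting at position 2)
LZ77 triple: (2, 2, 'd')


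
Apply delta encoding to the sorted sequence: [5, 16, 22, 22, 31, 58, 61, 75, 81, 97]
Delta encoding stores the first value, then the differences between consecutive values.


First value: 5
Deltas:
  16 - 5 = 11
  22 - 16 = 6
  22 - 22 = 0
  31 - 22 = 9
  58 - 31 = 27
  61 - 58 = 3
  75 - 61 = 14
  81 - 75 = 6
  97 - 81 = 16


Delta encoded: [5, 11, 6, 0, 9, 27, 3, 14, 6, 16]


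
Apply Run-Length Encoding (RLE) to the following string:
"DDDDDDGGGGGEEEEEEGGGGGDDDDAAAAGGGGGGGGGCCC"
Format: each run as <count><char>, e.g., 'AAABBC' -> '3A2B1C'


Scanning runs left to right:
  i=0: run of 'D' x 6 -> '6D'
  i=6: run of 'G' x 5 -> '5G'
  i=11: run of 'E' x 6 -> '6E'
  i=17: run of 'G' x 5 -> '5G'
  i=22: run of 'D' x 4 -> '4D'
  i=26: run of 'A' x 4 -> '4A'
  i=30: run of 'G' x 9 -> '9G'
  i=39: run of 'C' x 3 -> '3C'

RLE = 6D5G6E5G4D4A9G3C


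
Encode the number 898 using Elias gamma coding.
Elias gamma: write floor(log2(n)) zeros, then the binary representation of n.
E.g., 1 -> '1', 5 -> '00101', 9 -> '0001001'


num_bits = floor(log2(898)) + 1 = 10
leading_zeros = num_bits - 1 = 9
binary(898) = 1110000010

Elias gamma(898) = '000000000' + '1110000010' = 0000000001110000010 (19 bits)


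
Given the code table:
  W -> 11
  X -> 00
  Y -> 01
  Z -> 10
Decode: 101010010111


Decoding:
10 -> Z
10 -> Z
10 -> Z
01 -> Y
01 -> Y
11 -> W


Result: ZZZYYW


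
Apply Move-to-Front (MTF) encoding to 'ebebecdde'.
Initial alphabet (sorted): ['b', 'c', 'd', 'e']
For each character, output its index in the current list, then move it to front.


MTF encoding:
'e': index 3 in ['b', 'c', 'd', 'e'] -> ['e', 'b', 'c', 'd']
'b': index 1 in ['e', 'b', 'c', 'd'] -> ['b', 'e', 'c', 'd']
'e': index 1 in ['b', 'e', 'c', 'd'] -> ['e', 'b', 'c', 'd']
'b': index 1 in ['e', 'b', 'c', 'd'] -> ['b', 'e', 'c', 'd']
'e': index 1 in ['b', 'e', 'c', 'd'] -> ['e', 'b', 'c', 'd']
'c': index 2 in ['e', 'b', 'c', 'd'] -> ['c', 'e', 'b', 'd']
'd': index 3 in ['c', 'e', 'b', 'd'] -> ['d', 'c', 'e', 'b']
'd': index 0 in ['d', 'c', 'e', 'b'] -> ['d', 'c', 'e', 'b']
'e': index 2 in ['d', 'c', 'e', 'b'] -> ['e', 'd', 'c', 'b']


Output: [3, 1, 1, 1, 1, 2, 3, 0, 2]


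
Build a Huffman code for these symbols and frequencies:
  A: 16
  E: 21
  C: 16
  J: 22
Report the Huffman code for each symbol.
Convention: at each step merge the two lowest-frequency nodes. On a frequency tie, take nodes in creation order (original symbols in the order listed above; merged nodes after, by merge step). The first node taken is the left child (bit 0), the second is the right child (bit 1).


Huffman tree construction:
Step 1: Merge A(16) + C(16) = 32
Step 2: Merge E(21) + J(22) = 43
Step 3: Merge (A+C)(32) + (E+J)(43) = 75
Read each symbol's code off the tree from the root (left child = 0, right child = 1).

Codes:
  A: 00 (length 2)
  E: 10 (length 2)
  C: 01 (length 2)
  J: 11 (length 2)
Average code length: 150/75 = 2.0000 bits/symbol


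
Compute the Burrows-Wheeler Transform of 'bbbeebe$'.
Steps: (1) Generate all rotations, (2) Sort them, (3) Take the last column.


Rotations (sorted):
  0: $bbbeebe -> last char: e
  1: bbbeebe$ -> last char: $
  2: bbeebe$b -> last char: b
  3: be$bbbee -> last char: e
  4: beebe$bb -> last char: b
  5: e$bbbeeb -> last char: b
  6: ebe$bbbe -> last char: e
  7: eebe$bbb -> last char: b


BWT = e$bebbeb


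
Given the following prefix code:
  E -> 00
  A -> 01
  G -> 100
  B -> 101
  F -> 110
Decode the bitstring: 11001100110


Decoding step by step:
Bits 110 -> F
Bits 01 -> A
Bits 100 -> G
Bits 110 -> F


Decoded message: FAGF


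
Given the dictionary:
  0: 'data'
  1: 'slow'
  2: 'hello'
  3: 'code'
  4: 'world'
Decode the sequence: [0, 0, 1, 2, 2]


Look up each index in the dictionary:
  0 -> 'data'
  0 -> 'data'
  1 -> 'slow'
  2 -> 'hello'
  2 -> 'hello'

Decoded: "data data slow hello hello"


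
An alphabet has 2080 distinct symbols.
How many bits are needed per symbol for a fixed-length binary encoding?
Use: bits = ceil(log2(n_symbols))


log2(2080) = 11.0224
Bracket: 2^11 = 2048 < 2080 <= 2^12 = 4096
So ceil(log2(2080)) = 12

bits = ceil(log2(2080)) = ceil(11.0224) = 12 bits


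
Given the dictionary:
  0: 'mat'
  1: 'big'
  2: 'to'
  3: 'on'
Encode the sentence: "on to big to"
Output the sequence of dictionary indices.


Look up each word in the dictionary:
  'on' -> 3
  'to' -> 2
  'big' -> 1
  'to' -> 2

Encoded: [3, 2, 1, 2]


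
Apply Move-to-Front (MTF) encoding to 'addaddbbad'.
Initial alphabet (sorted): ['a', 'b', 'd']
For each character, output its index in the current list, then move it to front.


MTF encoding:
'a': index 0 in ['a', 'b', 'd'] -> ['a', 'b', 'd']
'd': index 2 in ['a', 'b', 'd'] -> ['d', 'a', 'b']
'd': index 0 in ['d', 'a', 'b'] -> ['d', 'a', 'b']
'a': index 1 in ['d', 'a', 'b'] -> ['a', 'd', 'b']
'd': index 1 in ['a', 'd', 'b'] -> ['d', 'a', 'b']
'd': index 0 in ['d', 'a', 'b'] -> ['d', 'a', 'b']
'b': index 2 in ['d', 'a', 'b'] -> ['b', 'd', 'a']
'b': index 0 in ['b', 'd', 'a'] -> ['b', 'd', 'a']
'a': index 2 in ['b', 'd', 'a'] -> ['a', 'b', 'd']
'd': index 2 in ['a', 'b', 'd'] -> ['d', 'a', 'b']


Output: [0, 2, 0, 1, 1, 0, 2, 0, 2, 2]


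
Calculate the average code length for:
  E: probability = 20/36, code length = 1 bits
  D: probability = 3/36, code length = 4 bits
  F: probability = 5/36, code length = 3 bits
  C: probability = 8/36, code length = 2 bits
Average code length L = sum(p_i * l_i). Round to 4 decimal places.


Weighted contributions p_i * l_i:
  E: (20/36) * 1 = 20/36
  D: (3/36) * 4 = 12/36
  F: (5/36) * 3 = 15/36
  C: (8/36) * 2 = 16/36
Sum = (20 + 12 + 15 + 16)/36 = 63/36

L = 63/36 = 1.7500 bits/symbol


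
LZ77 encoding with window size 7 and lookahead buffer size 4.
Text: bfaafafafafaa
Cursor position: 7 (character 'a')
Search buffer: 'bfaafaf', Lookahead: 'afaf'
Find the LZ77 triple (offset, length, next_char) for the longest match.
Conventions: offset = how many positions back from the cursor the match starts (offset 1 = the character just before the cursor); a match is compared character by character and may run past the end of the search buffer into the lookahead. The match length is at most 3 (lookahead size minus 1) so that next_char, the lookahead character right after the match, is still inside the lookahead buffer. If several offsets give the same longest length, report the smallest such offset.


Try each offset into the search buffer:
  offset=1 (pos 6, char 'f'): match length 0
  offset=2 (pos 5, char 'a'): match length 3
  offset=3 (pos 4, char 'f'): match length 0
  offset=4 (pos 3, char 'a'): match length 3
  offset=5 (pos 2, char 'a'): match length 1
  offset=6 (pos 1, char 'f'): match length 0
  offset=7 (pos 0, char 'b'): match length 0
Longest match has length 3, found at offsets 2, 4; take the smallest, offset 2.
next_char = character at position 7 + 3 = 10 -> 'f'

Best match: offset=2, length=3 (matching 'afa' starting at position 5)
LZ77 triple: (2, 3, 'f')


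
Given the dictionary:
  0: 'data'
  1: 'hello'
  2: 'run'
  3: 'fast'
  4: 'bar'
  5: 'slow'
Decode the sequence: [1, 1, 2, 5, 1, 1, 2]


Look up each index in the dictionary:
  1 -> 'hello'
  1 -> 'hello'
  2 -> 'run'
  5 -> 'slow'
  1 -> 'hello'
  1 -> 'hello'
  2 -> 'run'

Decoded: "hello hello run slow hello hello run"


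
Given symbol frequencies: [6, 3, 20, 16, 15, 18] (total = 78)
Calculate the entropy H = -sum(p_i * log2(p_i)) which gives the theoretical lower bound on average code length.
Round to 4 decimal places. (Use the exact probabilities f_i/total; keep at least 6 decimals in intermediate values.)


Per-symbol terms -p_i * log2(p_i) with p_i = f_i/78:
  p = 6/78 = 0.076923: log2(p) = -3.700440, -p*log2(p) = 0.284649
  p = 3/78 = 0.038462: log2(p) = -4.700440, -p*log2(p) = 0.180786
  p = 20/78 = 0.256410: log2(p) = -1.963474, -p*log2(p) = 0.503455
  p = 16/78 = 0.205128: log2(p) = -2.285402, -p*log2(p) = 0.468800
  p = 15/78 = 0.192308: log2(p) = -2.378512, -p*log2(p) = 0.457406
  p = 18/78 = 0.230769: log2(p) = -2.115477, -p*log2(p) = 0.488187
H = 0.284649 + 0.180786 + 0.503455 + 0.468800 + 0.457406 + 0.488187 = 2.383283

H = 2.3833 bits/symbol


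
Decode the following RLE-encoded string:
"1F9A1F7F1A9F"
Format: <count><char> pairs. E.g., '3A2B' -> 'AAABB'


Expanding each <count><char> pair:
  1F -> 'F'
  9A -> 'AAAAAAAAA'
  1F -> 'F'
  7F -> 'FFFFFFF'
  1A -> 'A'
  9F -> 'FFFFFFFFF'

Decoded = FAAAAAAAAAFFFFFFFFAFFFFFFFFF


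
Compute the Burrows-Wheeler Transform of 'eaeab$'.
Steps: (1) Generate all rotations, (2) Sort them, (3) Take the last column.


Rotations (sorted):
  0: $eaeab -> last char: b
  1: ab$eae -> last char: e
  2: aeab$e -> last char: e
  3: b$eaea -> last char: a
  4: eab$ea -> last char: a
  5: eaeab$ -> last char: $


BWT = beeaa$


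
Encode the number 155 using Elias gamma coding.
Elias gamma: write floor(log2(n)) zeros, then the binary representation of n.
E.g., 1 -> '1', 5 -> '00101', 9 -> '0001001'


num_bits = floor(log2(155)) + 1 = 8
leading_zeros = num_bits - 1 = 7
binary(155) = 10011011

Elias gamma(155) = '0000000' + '10011011' = 000000010011011 (15 bits)


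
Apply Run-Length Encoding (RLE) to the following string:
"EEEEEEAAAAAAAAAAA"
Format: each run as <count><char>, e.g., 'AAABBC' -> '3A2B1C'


Scanning runs left to right:
  i=0: run of 'E' x 6 -> '6E'
  i=6: run of 'A' x 11 -> '11A'

RLE = 6E11A


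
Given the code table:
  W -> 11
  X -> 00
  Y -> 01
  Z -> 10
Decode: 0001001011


Decoding:
00 -> X
01 -> Y
00 -> X
10 -> Z
11 -> W


Result: XYXZW


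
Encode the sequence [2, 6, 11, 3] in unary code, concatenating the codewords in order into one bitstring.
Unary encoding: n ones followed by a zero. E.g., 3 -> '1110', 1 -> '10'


Encode each number as n ones followed by a terminating 0:
  2 -> 110 (3 bits)
  6 -> 1111110 (7 bits)
  11 -> 111111111110 (12 bits)
  3 -> 1110 (4 bits)
Total length = 3 + 7 + 12 + 4 = 26 bits.

Unary([2, 6, 11, 3]) = 11011111101111111111101110 (26 bits)


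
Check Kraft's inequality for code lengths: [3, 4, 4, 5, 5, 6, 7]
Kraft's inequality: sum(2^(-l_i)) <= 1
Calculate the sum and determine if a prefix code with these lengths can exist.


Sum = 2^(-3) + 2^(-4) + 2^(-4) + 2^(-5) + 2^(-5) + 2^(-6) + 2^(-7)
    = 0.125 + 0.0625 + 0.0625 + 0.03125 + 0.03125 + 0.015625 + 0.0078125
    = 43/128 = 0.3359375
Since 0.3359375 <= 1, Kraft's inequality IS satisfied.
A prefix code with these lengths CAN exist.

Kraft sum = 0.3359375. Satisfied.


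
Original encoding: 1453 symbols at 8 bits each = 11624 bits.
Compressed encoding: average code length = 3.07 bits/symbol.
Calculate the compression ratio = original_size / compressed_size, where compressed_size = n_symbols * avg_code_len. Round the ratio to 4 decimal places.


original_size = n_symbols * orig_bits = 1453 * 8 = 11624 bits
compressed_size = n_symbols * avg_code_len = 1453 * 3.07 = 4460.71 bits
ratio = original_size / compressed_size = 11624 / 4460.71 = 2.6059

Compression ratio = 2.6059


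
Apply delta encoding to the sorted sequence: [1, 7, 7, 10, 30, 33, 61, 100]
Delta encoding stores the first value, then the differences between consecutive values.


First value: 1
Deltas:
  7 - 1 = 6
  7 - 7 = 0
  10 - 7 = 3
  30 - 10 = 20
  33 - 30 = 3
  61 - 33 = 28
  100 - 61 = 39


Delta encoded: [1, 6, 0, 3, 20, 3, 28, 39]


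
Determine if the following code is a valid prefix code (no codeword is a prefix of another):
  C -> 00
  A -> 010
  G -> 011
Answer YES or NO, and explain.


Checking each pair (does one codeword prefix another?):
  C='00' vs A='010': no prefix
  C='00' vs G='011': no prefix
  A='010' vs C='00': no prefix
  A='010' vs G='011': no prefix
  G='011' vs C='00': no prefix
  G='011' vs A='010': no prefix
No violation found over all pairs.

YES -- this is a valid prefix code. No codeword is a prefix of any other codeword.


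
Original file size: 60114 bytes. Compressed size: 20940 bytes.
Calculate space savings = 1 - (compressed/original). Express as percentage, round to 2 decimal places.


ratio = compressed/original = 20940/60114 = 0.348338
savings = 1 - ratio = 1 - 0.348338 = 0.651662
as a percentage: 0.651662 * 100 = 65.17%

Space savings = 1 - 20940/60114 = 65.17%


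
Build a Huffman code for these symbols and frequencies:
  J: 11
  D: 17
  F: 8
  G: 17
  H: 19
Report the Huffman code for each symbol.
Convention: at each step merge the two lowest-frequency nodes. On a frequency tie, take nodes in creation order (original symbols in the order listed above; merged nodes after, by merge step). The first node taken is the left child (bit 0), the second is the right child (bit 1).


Huffman tree construction:
Step 1: Merge F(8) + J(11) = 19
Step 2: Merge D(17) + G(17) = 34
Step 3: Merge H(19) + (F+J)(19) = 38
Step 4: Merge (D+G)(34) + (H+(F+J))(38) = 72
Read each symbol's code off the tree from the root (left child = 0, right child = 1).

Codes:
  J: 111 (length 3)
  D: 00 (length 2)
  F: 110 (length 3)
  G: 01 (length 2)
  H: 10 (length 2)
Average code length: 163/72 = 2.2639 bits/symbol


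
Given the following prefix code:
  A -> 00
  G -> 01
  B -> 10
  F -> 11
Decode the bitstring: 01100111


Decoding step by step:
Bits 01 -> G
Bits 10 -> B
Bits 01 -> G
Bits 11 -> F


Decoded message: GBGF


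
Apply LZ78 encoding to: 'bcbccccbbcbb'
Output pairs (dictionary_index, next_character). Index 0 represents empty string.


LZ78 encoding steps:
Dictionary: {0: ''}
Step 1: w='' (idx 0), next='b' -> output (0, 'b'), add 'b' as idx 1
Step 2: w='' (idx 0), next='c' -> output (0, 'c'), add 'c' as idx 2
Step 3: w='b' (idx 1), next='c' -> output (1, 'c'), add 'bc' as idx 3
Step 4: w='c' (idx 2), next='c' -> output (2, 'c'), add 'cc' as idx 4
Step 5: w='c' (idx 2), next='b' -> output (2, 'b'), add 'cb' as idx 5
Step 6: w='bc' (idx 3), next='b' -> output (3, 'b'), add 'bcb' as idx 6
Step 7: w='b' (idx 1), end of input -> output (1, '')


Encoded: [(0, 'b'), (0, 'c'), (1, 'c'), (2, 'c'), (2, 'b'), (3, 'b'), (1, '')]


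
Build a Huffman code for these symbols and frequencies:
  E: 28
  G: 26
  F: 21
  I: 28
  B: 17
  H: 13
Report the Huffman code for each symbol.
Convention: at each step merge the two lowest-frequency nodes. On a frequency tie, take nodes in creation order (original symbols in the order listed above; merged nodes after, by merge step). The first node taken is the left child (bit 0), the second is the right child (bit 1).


Huffman tree construction:
Step 1: Merge H(13) + B(17) = 30
Step 2: Merge F(21) + G(26) = 47
Step 3: Merge E(28) + I(28) = 56
Step 4: Merge (H+B)(30) + (F+G)(47) = 77
Step 5: Merge (E+I)(56) + ((H+B)+(F+G))(77) = 133
Read each symbol's code off the tree from the root (left child = 0, right child = 1).

Codes:
  E: 00 (length 2)
  G: 111 (length 3)
  F: 110 (length 3)
  I: 01 (length 2)
  B: 101 (length 3)
  H: 100 (length 3)
Average code length: 343/133 = 2.5789 bits/symbol


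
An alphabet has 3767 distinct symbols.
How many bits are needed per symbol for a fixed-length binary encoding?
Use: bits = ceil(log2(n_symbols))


log2(3767) = 11.8792
Bracket: 2^11 = 2048 < 3767 <= 2^12 = 4096
So ceil(log2(3767)) = 12

bits = ceil(log2(3767)) = ceil(11.8792) = 12 bits


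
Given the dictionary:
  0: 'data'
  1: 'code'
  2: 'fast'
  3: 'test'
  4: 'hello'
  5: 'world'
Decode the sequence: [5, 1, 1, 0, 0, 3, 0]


Look up each index in the dictionary:
  5 -> 'world'
  1 -> 'code'
  1 -> 'code'
  0 -> 'data'
  0 -> 'data'
  3 -> 'test'
  0 -> 'data'

Decoded: "world code code data data test data"


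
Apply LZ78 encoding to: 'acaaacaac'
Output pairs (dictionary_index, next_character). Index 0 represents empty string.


LZ78 encoding steps:
Dictionary: {0: ''}
Step 1: w='' (idx 0), next='a' -> output (0, 'a'), add 'a' as idx 1
Step 2: w='' (idx 0), next='c' -> output (0, 'c'), add 'c' as idx 2
Step 3: w='a' (idx 1), next='a' -> output (1, 'a'), add 'aa' as idx 3
Step 4: w='a' (idx 1), next='c' -> output (1, 'c'), add 'ac' as idx 4
Step 5: w='aa' (idx 3), next='c' -> output (3, 'c'), add 'aac' as idx 5


Encoded: [(0, 'a'), (0, 'c'), (1, 'a'), (1, 'c'), (3, 'c')]


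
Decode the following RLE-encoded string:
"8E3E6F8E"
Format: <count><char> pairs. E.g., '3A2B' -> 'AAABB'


Expanding each <count><char> pair:
  8E -> 'EEEEEEEE'
  3E -> 'EEE'
  6F -> 'FFFFFF'
  8E -> 'EEEEEEEE'

Decoded = EEEEEEEEEEEFFFFFFEEEEEEEE


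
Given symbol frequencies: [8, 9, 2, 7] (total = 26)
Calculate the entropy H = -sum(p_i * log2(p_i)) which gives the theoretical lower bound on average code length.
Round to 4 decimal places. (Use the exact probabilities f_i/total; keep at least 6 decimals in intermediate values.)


Per-symbol terms -p_i * log2(p_i) with p_i = f_i/26:
  p = 8/26 = 0.307692: log2(p) = -1.700440, -p*log2(p) = 0.523212
  p = 9/26 = 0.346154: log2(p) = -1.530515, -p*log2(p) = 0.529794
  p = 2/26 = 0.076923: log2(p) = -3.700440, -p*log2(p) = 0.284649
  p = 7/26 = 0.269231: log2(p) = -1.893085, -p*log2(p) = 0.509677
H = 0.523212 + 0.529794 + 0.284649 + 0.509677 = 1.847332

H = 1.8473 bits/symbol


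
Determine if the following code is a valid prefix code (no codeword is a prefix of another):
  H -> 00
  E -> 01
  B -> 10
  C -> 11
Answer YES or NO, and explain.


Checking each pair (does one codeword prefix another?):
  H='00' vs E='01': no prefix
  H='00' vs B='10': no prefix
  H='00' vs C='11': no prefix
  E='01' vs H='00': no prefix
  E='01' vs B='10': no prefix
  E='01' vs C='11': no prefix
  B='10' vs H='00': no prefix
  B='10' vs E='01': no prefix
  B='10' vs C='11': no prefix
  C='11' vs H='00': no prefix
  C='11' vs E='01': no prefix
  C='11' vs B='10': no prefix
No violation found over all pairs.

YES -- this is a valid prefix code. No codeword is a prefix of any other codeword.


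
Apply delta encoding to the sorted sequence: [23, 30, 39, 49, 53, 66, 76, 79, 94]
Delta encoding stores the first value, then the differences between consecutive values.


First value: 23
Deltas:
  30 - 23 = 7
  39 - 30 = 9
  49 - 39 = 10
  53 - 49 = 4
  66 - 53 = 13
  76 - 66 = 10
  79 - 76 = 3
  94 - 79 = 15


Delta encoded: [23, 7, 9, 10, 4, 13, 10, 3, 15]


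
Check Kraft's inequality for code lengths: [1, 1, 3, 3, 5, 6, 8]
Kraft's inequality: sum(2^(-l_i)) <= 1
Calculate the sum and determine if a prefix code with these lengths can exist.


Sum = 2^(-1) + 2^(-1) + 2^(-3) + 2^(-3) + 2^(-5) + 2^(-6) + 2^(-8)
    = 0.5 + 0.5 + 0.125 + 0.125 + 0.03125 + 0.015625 + 0.00390625
    = 333/256 = 1.30078125
Since 1.30078125 > 1, Kraft's inequality is NOT satisfied.
A prefix code with these lengths CANNOT exist.

Kraft sum = 1.30078125. Not satisfied.


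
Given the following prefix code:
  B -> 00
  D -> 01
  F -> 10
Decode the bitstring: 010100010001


Decoding step by step:
Bits 01 -> D
Bits 01 -> D
Bits 00 -> B
Bits 01 -> D
Bits 00 -> B
Bits 01 -> D


Decoded message: DDBDBD


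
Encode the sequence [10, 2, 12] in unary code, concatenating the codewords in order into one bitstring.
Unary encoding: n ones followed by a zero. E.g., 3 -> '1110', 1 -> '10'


Encode each number as n ones followed by a terminating 0:
  10 -> 11111111110 (11 bits)
  2 -> 110 (3 bits)
  12 -> 1111111111110 (13 bits)
Total length = 11 + 3 + 13 = 27 bits.

Unary([10, 2, 12]) = 111111111101101111111111110 (27 bits)


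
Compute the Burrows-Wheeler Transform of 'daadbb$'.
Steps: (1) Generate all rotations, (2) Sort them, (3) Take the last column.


Rotations (sorted):
  0: $daadbb -> last char: b
  1: aadbb$d -> last char: d
  2: adbb$da -> last char: a
  3: b$daadb -> last char: b
  4: bb$daad -> last char: d
  5: daadbb$ -> last char: $
  6: dbb$daa -> last char: a


BWT = bdabd$a


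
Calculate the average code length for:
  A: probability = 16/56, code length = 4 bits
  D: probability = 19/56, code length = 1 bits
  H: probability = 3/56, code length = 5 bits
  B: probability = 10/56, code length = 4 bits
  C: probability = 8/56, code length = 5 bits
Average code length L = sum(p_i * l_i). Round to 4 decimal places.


Weighted contributions p_i * l_i:
  A: (16/56) * 4 = 64/56
  D: (19/56) * 1 = 19/56
  H: (3/56) * 5 = 15/56
  B: (10/56) * 4 = 40/56
  C: (8/56) * 5 = 40/56
Sum = (64 + 19 + 15 + 40 + 40)/56 = 178/56

L = 178/56 = 3.1786 bits/symbol


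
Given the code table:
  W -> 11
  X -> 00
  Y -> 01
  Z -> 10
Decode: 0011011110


Decoding:
00 -> X
11 -> W
01 -> Y
11 -> W
10 -> Z


Result: XWYWZ


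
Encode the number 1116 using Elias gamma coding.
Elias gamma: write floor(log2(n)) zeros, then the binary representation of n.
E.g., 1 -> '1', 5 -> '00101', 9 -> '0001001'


num_bits = floor(log2(1116)) + 1 = 11
leading_zeros = num_bits - 1 = 10
binary(1116) = 10001011100

Elias gamma(1116) = '0000000000' + '10001011100' = 000000000010001011100 (21 bits)


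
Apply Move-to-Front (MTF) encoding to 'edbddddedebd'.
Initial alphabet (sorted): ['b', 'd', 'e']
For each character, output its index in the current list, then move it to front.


MTF encoding:
'e': index 2 in ['b', 'd', 'e'] -> ['e', 'b', 'd']
'd': index 2 in ['e', 'b', 'd'] -> ['d', 'e', 'b']
'b': index 2 in ['d', 'e', 'b'] -> ['b', 'd', 'e']
'd': index 1 in ['b', 'd', 'e'] -> ['d', 'b', 'e']
'd': index 0 in ['d', 'b', 'e'] -> ['d', 'b', 'e']
'd': index 0 in ['d', 'b', 'e'] -> ['d', 'b', 'e']
'd': index 0 in ['d', 'b', 'e'] -> ['d', 'b', 'e']
'e': index 2 in ['d', 'b', 'e'] -> ['e', 'd', 'b']
'd': index 1 in ['e', 'd', 'b'] -> ['d', 'e', 'b']
'e': index 1 in ['d', 'e', 'b'] -> ['e', 'd', 'b']
'b': index 2 in ['e', 'd', 'b'] -> ['b', 'e', 'd']
'd': index 2 in ['b', 'e', 'd'] -> ['d', 'b', 'e']


Output: [2, 2, 2, 1, 0, 0, 0, 2, 1, 1, 2, 2]


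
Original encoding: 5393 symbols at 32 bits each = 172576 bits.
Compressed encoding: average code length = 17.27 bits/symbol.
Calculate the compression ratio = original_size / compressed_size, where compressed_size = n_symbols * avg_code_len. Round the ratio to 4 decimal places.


original_size = n_symbols * orig_bits = 5393 * 32 = 172576 bits
compressed_size = n_symbols * avg_code_len = 5393 * 17.27 = 93137.11 bits
ratio = original_size / compressed_size = 172576 / 93137.11 = 1.8529

Compression ratio = 1.8529


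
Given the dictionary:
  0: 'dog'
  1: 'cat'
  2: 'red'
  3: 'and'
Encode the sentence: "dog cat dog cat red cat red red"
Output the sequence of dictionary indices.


Look up each word in the dictionary:
  'dog' -> 0
  'cat' -> 1
  'dog' -> 0
  'cat' -> 1
  'red' -> 2
  'cat' -> 1
  'red' -> 2
  'red' -> 2

Encoded: [0, 1, 0, 1, 2, 1, 2, 2]


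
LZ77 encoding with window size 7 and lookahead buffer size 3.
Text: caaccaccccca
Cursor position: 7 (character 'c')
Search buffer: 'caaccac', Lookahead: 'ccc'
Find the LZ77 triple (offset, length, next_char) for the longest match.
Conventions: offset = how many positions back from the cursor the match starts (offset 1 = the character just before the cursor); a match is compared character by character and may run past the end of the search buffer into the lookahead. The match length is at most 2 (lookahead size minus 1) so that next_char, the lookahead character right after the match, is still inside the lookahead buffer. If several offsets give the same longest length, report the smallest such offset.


Try each offset into the search buffer:
  offset=1 (pos 6, char 'c'): match length 2
  offset=2 (pos 5, char 'a'): match length 0
  offset=3 (pos 4, char 'c'): match length 1
  offset=4 (pos 3, char 'c'): match length 2
  offset=5 (pos 2, char 'a'): match length 0
  offset=6 (pos 1, char 'a'): match length 0
  offset=7 (pos 0, char 'c'): match length 1
Longest match has length 2, found at offsets 1, 4; take the smallest, offset 1.
next_char = character at position 7 + 2 = 9 -> 'c'

Best match: offset=1, length=2 (matching 'cc' starting at position 6)
LZ77 triple: (1, 2, 'c')


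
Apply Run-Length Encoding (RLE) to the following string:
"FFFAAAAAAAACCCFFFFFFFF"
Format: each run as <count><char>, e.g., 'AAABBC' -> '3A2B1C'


Scanning runs left to right:
  i=0: run of 'F' x 3 -> '3F'
  i=3: run of 'A' x 8 -> '8A'
  i=11: run of 'C' x 3 -> '3C'
  i=14: run of 'F' x 8 -> '8F'

RLE = 3F8A3C8F


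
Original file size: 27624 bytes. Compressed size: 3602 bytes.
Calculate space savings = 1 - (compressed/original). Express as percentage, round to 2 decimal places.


ratio = compressed/original = 3602/27624 = 0.130394
savings = 1 - ratio = 1 - 0.130394 = 0.869606
as a percentage: 0.869606 * 100 = 86.96%

Space savings = 1 - 3602/27624 = 86.96%


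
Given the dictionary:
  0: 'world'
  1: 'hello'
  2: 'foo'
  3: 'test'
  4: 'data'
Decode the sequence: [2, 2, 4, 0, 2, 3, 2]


Look up each index in the dictionary:
  2 -> 'foo'
  2 -> 'foo'
  4 -> 'data'
  0 -> 'world'
  2 -> 'foo'
  3 -> 'test'
  2 -> 'foo'

Decoded: "foo foo data world foo test foo"


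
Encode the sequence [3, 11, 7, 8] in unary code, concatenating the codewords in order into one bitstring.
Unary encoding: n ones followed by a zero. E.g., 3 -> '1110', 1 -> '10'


Encode each number as n ones followed by a terminating 0:
  3 -> 1110 (4 bits)
  11 -> 111111111110 (12 bits)
  7 -> 11111110 (8 bits)
  8 -> 111111110 (9 bits)
Total length = 4 + 12 + 8 + 9 = 33 bits.

Unary([3, 11, 7, 8]) = 111011111111111011111110111111110 (33 bits)


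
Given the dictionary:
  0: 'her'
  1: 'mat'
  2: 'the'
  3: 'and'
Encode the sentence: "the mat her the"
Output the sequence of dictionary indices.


Look up each word in the dictionary:
  'the' -> 2
  'mat' -> 1
  'her' -> 0
  'the' -> 2

Encoded: [2, 1, 0, 2]


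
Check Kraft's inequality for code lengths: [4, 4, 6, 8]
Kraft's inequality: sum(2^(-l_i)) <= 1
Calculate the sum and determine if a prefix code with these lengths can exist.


Sum = 2^(-4) + 2^(-4) + 2^(-6) + 2^(-8)
    = 0.0625 + 0.0625 + 0.015625 + 0.00390625
    = 37/256 = 0.14453125
Since 0.14453125 <= 1, Kraft's inequality IS satisfied.
A prefix code with these lengths CAN exist.

Kraft sum = 0.14453125. Satisfied.


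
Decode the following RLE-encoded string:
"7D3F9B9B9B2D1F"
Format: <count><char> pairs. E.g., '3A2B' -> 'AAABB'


Expanding each <count><char> pair:
  7D -> 'DDDDDDD'
  3F -> 'FFF'
  9B -> 'BBBBBBBBB'
  9B -> 'BBBBBBBBB'
  9B -> 'BBBBBBBBB'
  2D -> 'DD'
  1F -> 'F'

Decoded = DDDDDDDFFFBBBBBBBBBBBBBBBBBBBBBBBBBBBDDF


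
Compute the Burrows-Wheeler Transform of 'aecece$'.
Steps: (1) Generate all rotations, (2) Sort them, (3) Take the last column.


Rotations (sorted):
  0: $aecece -> last char: e
  1: aecece$ -> last char: $
  2: ce$aece -> last char: e
  3: cece$ae -> last char: e
  4: e$aecec -> last char: c
  5: ece$aec -> last char: c
  6: ecece$a -> last char: a


BWT = e$eecca


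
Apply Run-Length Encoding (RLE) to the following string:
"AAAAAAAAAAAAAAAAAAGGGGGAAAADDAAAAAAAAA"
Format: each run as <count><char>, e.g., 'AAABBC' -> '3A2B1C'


Scanning runs left to right:
  i=0: run of 'A' x 18 -> '18A'
  i=18: run of 'G' x 5 -> '5G'
  i=23: run of 'A' x 4 -> '4A'
  i=27: run of 'D' x 2 -> '2D'
  i=29: run of 'A' x 9 -> '9A'

RLE = 18A5G4A2D9A


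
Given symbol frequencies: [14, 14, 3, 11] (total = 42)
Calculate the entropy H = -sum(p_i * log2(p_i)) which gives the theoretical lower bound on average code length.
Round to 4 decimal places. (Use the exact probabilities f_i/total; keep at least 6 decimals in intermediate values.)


Per-symbol terms -p_i * log2(p_i) with p_i = f_i/42:
  p = 14/42 = 0.333333: log2(p) = -1.584963, -p*log2(p) = 0.528321
  p = 14/42 = 0.333333: log2(p) = -1.584963, -p*log2(p) = 0.528321
  p = 3/42 = 0.071429: log2(p) = -3.807355, -p*log2(p) = 0.271954
  p = 11/42 = 0.261905: log2(p) = -1.932886, -p*log2(p) = 0.506232
H = 0.528321 + 0.528321 + 0.271954 + 0.506232 = 1.834828

H = 1.8348 bits/symbol


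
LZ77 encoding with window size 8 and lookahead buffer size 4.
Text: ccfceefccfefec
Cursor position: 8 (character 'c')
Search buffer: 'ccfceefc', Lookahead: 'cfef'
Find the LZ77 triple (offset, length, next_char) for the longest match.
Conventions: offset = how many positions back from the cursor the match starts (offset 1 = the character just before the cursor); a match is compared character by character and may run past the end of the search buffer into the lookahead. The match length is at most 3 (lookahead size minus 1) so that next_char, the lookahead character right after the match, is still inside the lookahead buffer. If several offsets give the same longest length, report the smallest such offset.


Try each offset into the search buffer:
  offset=1 (pos 7, char 'c'): match length 1
  offset=2 (pos 6, char 'f'): match length 0
  offset=3 (pos 5, char 'e'): match length 0
  offset=4 (pos 4, char 'e'): match length 0
  offset=5 (pos 3, char 'c'): match length 1
  offset=6 (pos 2, char 'f'): match length 0
  offset=7 (pos 1, char 'c'): match length 2
  offset=8 (pos 0, char 'c'): match length 1
Longest match has length 2 at offset 7.
next_char = character at position 8 + 2 = 10 -> 'e'

Best match: offset=7, length=2 (matching 'cf' starting at position 1)
LZ77 triple: (7, 2, 'e')


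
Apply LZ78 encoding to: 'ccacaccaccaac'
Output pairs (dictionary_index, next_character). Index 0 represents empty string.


LZ78 encoding steps:
Dictionary: {0: ''}
Step 1: w='' (idx 0), next='c' -> output (0, 'c'), add 'c' as idx 1
Step 2: w='c' (idx 1), next='a' -> output (1, 'a'), add 'ca' as idx 2
Step 3: w='ca' (idx 2), next='c' -> output (2, 'c'), add 'cac' as idx 3
Step 4: w='cac' (idx 3), next='c' -> output (3, 'c'), add 'cacc' as idx 4
Step 5: w='' (idx 0), next='a' -> output (0, 'a'), add 'a' as idx 5
Step 6: w='a' (idx 5), next='c' -> output (5, 'c'), add 'ac' as idx 6


Encoded: [(0, 'c'), (1, 'a'), (2, 'c'), (3, 'c'), (0, 'a'), (5, 'c')]


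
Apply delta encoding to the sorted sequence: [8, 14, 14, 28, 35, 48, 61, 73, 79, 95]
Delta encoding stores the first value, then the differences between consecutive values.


First value: 8
Deltas:
  14 - 8 = 6
  14 - 14 = 0
  28 - 14 = 14
  35 - 28 = 7
  48 - 35 = 13
  61 - 48 = 13
  73 - 61 = 12
  79 - 73 = 6
  95 - 79 = 16


Delta encoded: [8, 6, 0, 14, 7, 13, 13, 12, 6, 16]


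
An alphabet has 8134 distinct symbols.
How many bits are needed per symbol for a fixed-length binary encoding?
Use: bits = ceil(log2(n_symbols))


log2(8134) = 12.9897
Bracket: 2^12 = 4096 < 8134 <= 2^13 = 8192
So ceil(log2(8134)) = 13

bits = ceil(log2(8134)) = ceil(12.9897) = 13 bits


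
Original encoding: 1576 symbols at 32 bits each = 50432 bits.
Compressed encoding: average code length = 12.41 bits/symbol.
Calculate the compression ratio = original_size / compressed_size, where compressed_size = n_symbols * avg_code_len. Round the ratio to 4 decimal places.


original_size = n_symbols * orig_bits = 1576 * 32 = 50432 bits
compressed_size = n_symbols * avg_code_len = 1576 * 12.41 = 19558.16 bits
ratio = original_size / compressed_size = 50432 / 19558.16 = 2.5786

Compression ratio = 2.5786


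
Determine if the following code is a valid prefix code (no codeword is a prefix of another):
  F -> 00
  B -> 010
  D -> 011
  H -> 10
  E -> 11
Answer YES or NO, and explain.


Checking each pair (does one codeword prefix another?):
  F='00' vs B='010': no prefix
  F='00' vs D='011': no prefix
  F='00' vs H='10': no prefix
  F='00' vs E='11': no prefix
  B='010' vs F='00': no prefix
  B='010' vs D='011': no prefix
  B='010' vs H='10': no prefix
  B='010' vs E='11': no prefix
  D='011' vs F='00': no prefix
  D='011' vs B='010': no prefix
  D='011' vs H='10': no prefix
  D='011' vs E='11': no prefix
  H='10' vs F='00': no prefix
  H='10' vs B='010': no prefix
  H='10' vs D='011': no prefix
  H='10' vs E='11': no prefix
  E='11' vs F='00': no prefix
  E='11' vs B='010': no prefix
  E='11' vs D='011': no prefix
  E='11' vs H='10': no prefix
No violation found over all pairs.

YES -- this is a valid prefix code. No codeword is a prefix of any other codeword.


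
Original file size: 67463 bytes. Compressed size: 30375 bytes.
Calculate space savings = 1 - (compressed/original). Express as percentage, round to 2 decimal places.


ratio = compressed/original = 30375/67463 = 0.450247
savings = 1 - ratio = 1 - 0.450247 = 0.549753
as a percentage: 0.549753 * 100 = 54.98%

Space savings = 1 - 30375/67463 = 54.98%


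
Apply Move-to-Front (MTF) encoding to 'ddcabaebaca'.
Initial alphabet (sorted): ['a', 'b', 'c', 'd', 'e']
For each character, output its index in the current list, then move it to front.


MTF encoding:
'd': index 3 in ['a', 'b', 'c', 'd', 'e'] -> ['d', 'a', 'b', 'c', 'e']
'd': index 0 in ['d', 'a', 'b', 'c', 'e'] -> ['d', 'a', 'b', 'c', 'e']
'c': index 3 in ['d', 'a', 'b', 'c', 'e'] -> ['c', 'd', 'a', 'b', 'e']
'a': index 2 in ['c', 'd', 'a', 'b', 'e'] -> ['a', 'c', 'd', 'b', 'e']
'b': index 3 in ['a', 'c', 'd', 'b', 'e'] -> ['b', 'a', 'c', 'd', 'e']
'a': index 1 in ['b', 'a', 'c', 'd', 'e'] -> ['a', 'b', 'c', 'd', 'e']
'e': index 4 in ['a', 'b', 'c', 'd', 'e'] -> ['e', 'a', 'b', 'c', 'd']
'b': index 2 in ['e', 'a', 'b', 'c', 'd'] -> ['b', 'e', 'a', 'c', 'd']
'a': index 2 in ['b', 'e', 'a', 'c', 'd'] -> ['a', 'b', 'e', 'c', 'd']
'c': index 3 in ['a', 'b', 'e', 'c', 'd'] -> ['c', 'a', 'b', 'e', 'd']
'a': index 1 in ['c', 'a', 'b', 'e', 'd'] -> ['a', 'c', 'b', 'e', 'd']


Output: [3, 0, 3, 2, 3, 1, 4, 2, 2, 3, 1]


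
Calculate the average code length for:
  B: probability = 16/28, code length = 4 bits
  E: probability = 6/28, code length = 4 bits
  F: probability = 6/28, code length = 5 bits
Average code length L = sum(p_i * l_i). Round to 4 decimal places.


Weighted contributions p_i * l_i:
  B: (16/28) * 4 = 64/28
  E: (6/28) * 4 = 24/28
  F: (6/28) * 5 = 30/28
Sum = (64 + 24 + 30)/28 = 118/28

L = 118/28 = 4.2143 bits/symbol


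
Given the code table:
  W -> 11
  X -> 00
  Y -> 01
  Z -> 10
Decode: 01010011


Decoding:
01 -> Y
01 -> Y
00 -> X
11 -> W


Result: YYXW


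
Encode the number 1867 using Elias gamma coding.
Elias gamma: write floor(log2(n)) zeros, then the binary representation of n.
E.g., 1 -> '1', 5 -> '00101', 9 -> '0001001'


num_bits = floor(log2(1867)) + 1 = 11
leading_zeros = num_bits - 1 = 10
binary(1867) = 11101001011

Elias gamma(1867) = '0000000000' + '11101001011' = 000000000011101001011 (21 bits)


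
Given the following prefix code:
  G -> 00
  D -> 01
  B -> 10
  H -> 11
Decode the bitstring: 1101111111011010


Decoding step by step:
Bits 11 -> H
Bits 01 -> D
Bits 11 -> H
Bits 11 -> H
Bits 11 -> H
Bits 01 -> D
Bits 10 -> B
Bits 10 -> B


Decoded message: HDHHHDBB


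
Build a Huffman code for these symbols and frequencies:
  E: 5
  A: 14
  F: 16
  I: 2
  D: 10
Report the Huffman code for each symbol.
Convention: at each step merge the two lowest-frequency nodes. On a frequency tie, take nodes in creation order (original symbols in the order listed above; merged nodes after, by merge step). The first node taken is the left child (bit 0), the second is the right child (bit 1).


Huffman tree construction:
Step 1: Merge I(2) + E(5) = 7
Step 2: Merge (I+E)(7) + D(10) = 17
Step 3: Merge A(14) + F(16) = 30
Step 4: Merge ((I+E)+D)(17) + (A+F)(30) = 47
Read each symbol's code off the tree from the root (left child = 0, right child = 1).

Codes:
  E: 001 (length 3)
  A: 10 (length 2)
  F: 11 (length 2)
  I: 000 (length 3)
  D: 01 (length 2)
Average code length: 101/47 = 2.1489 bits/symbol


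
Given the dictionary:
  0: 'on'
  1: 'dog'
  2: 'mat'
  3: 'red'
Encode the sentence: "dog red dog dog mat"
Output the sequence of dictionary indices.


Look up each word in the dictionary:
  'dog' -> 1
  'red' -> 3
  'dog' -> 1
  'dog' -> 1
  'mat' -> 2

Encoded: [1, 3, 1, 1, 2]


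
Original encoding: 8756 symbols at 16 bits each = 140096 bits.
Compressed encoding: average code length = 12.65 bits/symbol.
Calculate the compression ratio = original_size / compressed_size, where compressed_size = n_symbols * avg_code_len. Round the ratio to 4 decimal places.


original_size = n_symbols * orig_bits = 8756 * 16 = 140096 bits
compressed_size = n_symbols * avg_code_len = 8756 * 12.65 = 110763.4 bits
ratio = original_size / compressed_size = 140096 / 110763.4 = 1.2648

Compression ratio = 1.2648


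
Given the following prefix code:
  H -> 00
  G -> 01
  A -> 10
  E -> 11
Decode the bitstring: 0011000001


Decoding step by step:
Bits 00 -> H
Bits 11 -> E
Bits 00 -> H
Bits 00 -> H
Bits 01 -> G


Decoded message: HEHHG


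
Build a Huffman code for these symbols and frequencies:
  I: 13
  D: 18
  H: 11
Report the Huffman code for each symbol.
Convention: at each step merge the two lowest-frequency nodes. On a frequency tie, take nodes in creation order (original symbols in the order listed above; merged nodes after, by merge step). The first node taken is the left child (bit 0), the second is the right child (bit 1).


Huffman tree construction:
Step 1: Merge H(11) + I(13) = 24
Step 2: Merge D(18) + (H+I)(24) = 42
Read each symbol's code off the tree from the root (left child = 0, right child = 1).

Codes:
  I: 11 (length 2)
  D: 0 (length 1)
  H: 10 (length 2)
Average code length: 66/42 = 1.5714 bits/symbol


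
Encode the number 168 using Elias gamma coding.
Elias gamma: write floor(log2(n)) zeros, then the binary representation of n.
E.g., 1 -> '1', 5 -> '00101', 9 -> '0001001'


num_bits = floor(log2(168)) + 1 = 8
leading_zeros = num_bits - 1 = 7
binary(168) = 10101000

Elias gamma(168) = '0000000' + '10101000' = 000000010101000 (15 bits)
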